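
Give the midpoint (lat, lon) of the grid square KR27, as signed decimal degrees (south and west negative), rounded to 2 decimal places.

Field K=10, R=17: +10·20° lon, +17·10° lat → SW at lon 20°, lat 80°.
Square 2, 7: +2·2° lon, +7·1° lat → SW at lon 24°, lat 87°.
Cell spans 2° lon × 1° lat. Centre is SW corner plus half of each.
latitude 87.50, longitude 25.00.

87.50, 25.00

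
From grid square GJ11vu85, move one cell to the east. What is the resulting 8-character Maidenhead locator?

GJ11vu95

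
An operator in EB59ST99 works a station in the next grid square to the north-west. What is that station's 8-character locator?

EB59su80

Longitude extended square 9; −1 → 8.
Latitude extended square 9; +1 → 10, wraps to 0, carry into subsquare.
Latitude subsquare t = 19; +1 → 20 = u.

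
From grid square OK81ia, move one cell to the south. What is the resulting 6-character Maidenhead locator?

OK80ix

Latitude subsquare a = 0; −1 → -1, wraps to 23 = x, carry into square.
Latitude square 1; −1 → 0.
The longitude characters are unchanged.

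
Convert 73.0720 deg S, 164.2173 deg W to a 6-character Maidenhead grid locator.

AB76vw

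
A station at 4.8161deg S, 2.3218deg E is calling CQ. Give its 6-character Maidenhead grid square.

JI15de

Add 180° to longitude and 90° to latitude: 182.3218, 85.1839.
Field: 182.3218/20 → 9 → J, 85.1839/10 → 8 → I; chars JI.
Square: 2.3218/2 → 1, 5.1839/1 → 5; chars 15.
Subsquare: 0.3218/0.0833333 → 3 → d, 0.1839/0.0416667 → 4 → e; chars de.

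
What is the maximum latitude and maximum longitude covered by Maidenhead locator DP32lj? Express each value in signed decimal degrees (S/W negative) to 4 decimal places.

62.4167, -113.0000

Field D=3, P=15: +3·20° lon, +15·10° lat → SW at lon -120°, lat 60°.
Square 3, 2: +3·2° lon, +2·1° lat → SW at lon -114°, lat 62°.
Subsquare l=11, j=9: +11·0.0833333° lon, +9·0.0416667° lat → SW at lon -113.083°, lat 62.375°.
Cell spans 0.0833333° lon × 0.0416667° lat. NE corner is SW corner plus one full cell.
latitude 62.4167, longitude -113.0000.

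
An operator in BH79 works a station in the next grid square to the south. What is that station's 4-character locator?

BH78

Latitude square 9; −1 → 8.
The longitude characters are unchanged.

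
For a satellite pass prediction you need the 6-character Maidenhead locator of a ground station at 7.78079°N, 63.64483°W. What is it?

FJ87es

Offset from 180°W / 90°S: lon 116.3552°, lat 97.7808°.
Field: lon ⌊116.3552/20⌋ = 5 → F; lat ⌊97.7808/10⌋ = 9 → J.
Square: lon ⌊16.3552/2⌋ = 8; lat ⌊7.7808/1⌋ = 7.
Subsquare: lon ⌊0.3552/0.0833333⌋ = 4 → e; lat ⌊0.7808/0.0416667⌋ = 18 → s.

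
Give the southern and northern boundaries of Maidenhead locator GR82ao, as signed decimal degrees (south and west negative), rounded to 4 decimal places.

82.5833, 82.6250

Field G=6, R=17: +6·20° lon, +17·10° lat → SW at lon -60°, lat 80°.
Square 8, 2: +8·2° lon, +2·1° lat → SW at lon -44°, lat 82°.
Subsquare a=0, o=14: +0·0.0833333° lon, +14·0.0416667° lat → SW at lon -44°, lat 82.5833°.
Cell spans 0.0833333° lon × 0.0416667° lat.
south 82.5833, north 82.6250.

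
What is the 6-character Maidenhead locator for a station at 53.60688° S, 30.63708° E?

Offset from 180°W / 90°S: lon 210.6371°, lat 36.3931°.
Field: lon ⌊210.6371/20⌋ = 10 → K; lat ⌊36.3931/10⌋ = 3 → D.
Square: lon ⌊10.6371/2⌋ = 5; lat ⌊6.3931/1⌋ = 6.
Subsquare: lon ⌊0.6371/0.0833333⌋ = 7 → h; lat ⌊0.3931/0.0416667⌋ = 9 → j.

KD56hj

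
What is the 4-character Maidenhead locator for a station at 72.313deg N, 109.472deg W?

DQ52

Shift to the Maidenhead origin (180°W, 90°S): lon 70.53, lat 162.31.
Field: 70.53/20 → 3 → D, 162.31/10 → 16 → Q; chars DQ.
Square: 10.53/2 → 5, 2.31/1 → 2; chars 52.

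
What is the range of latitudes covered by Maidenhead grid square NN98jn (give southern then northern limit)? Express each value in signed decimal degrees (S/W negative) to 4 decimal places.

48.5417, 48.5833

Field N=13, N=13: +13·20° lon, +13·10° lat → SW at lon 80°, lat 40°.
Square 9, 8: +9·2° lon, +8·1° lat → SW at lon 98°, lat 48°.
Subsquare j=9, n=13: +9·0.0833333° lon, +13·0.0416667° lat → SW at lon 98.75°, lat 48.5417°.
Cell spans 0.0833333° lon × 0.0416667° lat.
south 48.5417, north 48.5833.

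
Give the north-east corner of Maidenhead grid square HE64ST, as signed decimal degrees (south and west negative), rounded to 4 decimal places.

-45.1667, -26.4167

Field H=7, E=4: +7·20° lon, +4·10° lat → SW at lon -40°, lat -50°.
Square 6, 4: +6·2° lon, +4·1° lat → SW at lon -28°, lat -46°.
Subsquare s=18, t=19: +18·0.0833333° lon, +19·0.0416667° lat → SW at lon -26.5°, lat -45.2083°.
Cell spans 0.0833333° lon × 0.0416667° lat. NE corner is SW corner plus one full cell.
latitude -45.1667, longitude -26.4167.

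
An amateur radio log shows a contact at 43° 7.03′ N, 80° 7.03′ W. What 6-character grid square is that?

EN93wc

Offset from 180°W / 90°S: lon 99.8828°, lat 133.1172°.
Field: 99.8828/20 → 4 → E, 133.1172/10 → 13 → N; chars EN.
Square: 19.8828/2 → 9, 3.1172/1 → 3; chars 93.
Subsquare: 1.8828/0.0833333 → 22 → w, 0.1172/0.0416667 → 2 → c; chars wc.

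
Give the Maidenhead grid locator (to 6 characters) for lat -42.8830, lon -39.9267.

Add 180° to longitude and 90° to latitude: 140.0733, 47.1170.
Field: 140.0733/20 → 7 → H, 47.1170/10 → 4 → E; chars HE.
Square: 0.0733/2 → 0, 7.1170/1 → 7; chars 07.
Subsquare: 0.0733/0.0833333 → 0 → a, 0.1170/0.0416667 → 2 → c; chars ac.

HE07ac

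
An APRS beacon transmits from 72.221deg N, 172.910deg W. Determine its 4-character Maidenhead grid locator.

AQ32

Offset from 180°W / 90°S: lon 7.09°, lat 162.22°.
Field: 7.09/20 → 0 → A, 162.22/10 → 16 → Q; chars AQ.
Square: 7.09/2 → 3, 2.22/1 → 2; chars 32.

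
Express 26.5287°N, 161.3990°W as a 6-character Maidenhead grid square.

AL96hm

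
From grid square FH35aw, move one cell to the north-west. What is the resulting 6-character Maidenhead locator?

Longitude subsquare a = 0; −1 → -1, wraps to 23 = x, carry into square.
Longitude square 3; −1 → 2.
Latitude subsquare w = 22; +1 → 23 = x.

FH25xx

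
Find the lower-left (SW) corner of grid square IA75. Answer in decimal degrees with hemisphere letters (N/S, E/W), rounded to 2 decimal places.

85.00° S, 6.00° W

Field I=8, A=0: +8·20° lon, +0·10° lat → SW at lon -20°, lat -90°.
Square 7, 5: +7·2° lon, +5·1° lat → SW at lon -6°, lat -85°.
latitude 85.00° S, longitude 6.00° W.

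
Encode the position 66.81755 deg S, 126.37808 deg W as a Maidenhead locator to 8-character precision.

CC63te43

Offset from 180°W / 90°S: lon 53.62192°, lat 23.18245°.
Field (20°×10°, letters A–R): lon ⌊53.62192/20⌋ = 2 → C; lat ⌊23.18245/10⌋ = 2 → C.
Square (2°×1°, digits 0–9): lon ⌊13.62192/2⌋ = 6; lat ⌊3.18245/1⌋ = 3.
Subsquare (5′×2.5′, letters a–x): lon ⌊1.62192/0.0833333⌋ = 19 → t; lat ⌊0.18245/0.0416667⌋ = 4 → e.
Extended square (30″×15″, digits 0–9): lon ⌊0.03859/0.00833333⌋ = 4; lat ⌊0.01578/0.00416667⌋ = 3.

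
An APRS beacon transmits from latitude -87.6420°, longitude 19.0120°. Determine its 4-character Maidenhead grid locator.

JA92

Add 180° to longitude and 90° to latitude: 199.01, 2.36.
Field: 199.01/20 → 9 → J, 2.36/10 → 0 → A; chars JA.
Square: 19.01/2 → 9, 2.36/1 → 2; chars 92.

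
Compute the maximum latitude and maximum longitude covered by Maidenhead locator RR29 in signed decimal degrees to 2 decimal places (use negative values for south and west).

90.00, 166.00

Field R=17, R=17: +17·20° lon, +17·10° lat → SW at lon 160°, lat 80°.
Square 2, 9: +2·2° lon, +9·1° lat → SW at lon 164°, lat 89°.
Cell spans 2° lon × 1° lat. NE corner is SW corner plus one full cell.
latitude 90.00, longitude 166.00.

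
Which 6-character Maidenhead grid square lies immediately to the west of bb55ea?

BB55da

Longitude subsquare e = 4; −1 → 3 = d.
The latitude characters are unchanged.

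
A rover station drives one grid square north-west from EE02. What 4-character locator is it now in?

DE93

Longitude square 0; −1 → -1, wraps to 9, carry into field.
Longitude field E = 4; −1 → 3 = D.
Latitude square 2; +1 → 3.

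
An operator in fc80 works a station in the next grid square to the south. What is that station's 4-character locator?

FB89

Latitude square 0; −1 → -1, wraps to 9, carry into field.
Latitude field C = 2; −1 → 1 = B.
The longitude characters are unchanged.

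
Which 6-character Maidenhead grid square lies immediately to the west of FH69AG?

FH59xg

Longitude subsquare a = 0; −1 → -1, wraps to 23 = x, carry into square.
Longitude square 6; −1 → 5.
The latitude characters are unchanged.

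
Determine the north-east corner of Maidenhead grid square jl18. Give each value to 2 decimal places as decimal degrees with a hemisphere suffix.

Field J=9, L=11: +9·20° lon, +11·10° lat → SW at lon 0°, lat 20°.
Square 1, 8: +1·2° lon, +8·1° lat → SW at lon 2°, lat 28°.
Cell spans 2° lon × 1° lat. NE corner is SW corner plus one full cell.
latitude 29.00° N, longitude 4.00° E.

29.00° N, 4.00° E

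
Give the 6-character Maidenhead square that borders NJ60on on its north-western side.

Longitude subsquare o = 14; −1 → 13 = n.
Latitude subsquare n = 13; +1 → 14 = o.

NJ60no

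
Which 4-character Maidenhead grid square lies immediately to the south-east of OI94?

Longitude square 9; +1 → 10, wraps to 0, carry into field.
Longitude field O = 14; +1 → 15 = P.
Latitude square 4; −1 → 3.

PI03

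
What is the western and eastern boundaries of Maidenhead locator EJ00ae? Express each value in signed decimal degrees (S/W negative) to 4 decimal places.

-100.0000, -99.9167

Field E=4, J=9: +4·20° lon, +9·10° lat → SW at lon -100°, lat 0°.
Square 0, 0: +0·2° lon, +0·1° lat → SW at lon -100°, lat 0°.
Subsquare a=0, e=4: +0·0.0833333° lon, +4·0.0416667° lat → SW at lon -100°, lat 0.166667°.
Cell spans 0.0833333° lon × 0.0416667° lat.
west -100.0000, east -99.9167.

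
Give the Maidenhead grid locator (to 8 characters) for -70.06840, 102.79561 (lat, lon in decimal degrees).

Offset from 180°W / 90°S: lon 282.79561°, lat 19.93160°.
Field: lon ⌊282.79561/20⌋ = 14 → O; lat ⌊19.93160/10⌋ = 1 → B.
Square: lon ⌊2.79561/2⌋ = 1; lat ⌊9.93160/1⌋ = 9.
Subsquare: lon ⌊0.79561/0.0833333⌋ = 9 → j; lat ⌊0.93160/0.0416667⌋ = 22 → w.
Extended square: lon ⌊0.04561/0.00833333⌋ = 5; lat ⌊0.01493/0.00416667⌋ = 3.

OB19jw53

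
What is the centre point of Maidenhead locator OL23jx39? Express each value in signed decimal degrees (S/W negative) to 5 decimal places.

23.99792, 104.77917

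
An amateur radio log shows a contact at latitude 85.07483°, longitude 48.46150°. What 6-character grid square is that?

LR45fb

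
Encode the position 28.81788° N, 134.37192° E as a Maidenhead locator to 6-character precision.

Add 180° to longitude and 90° to latitude: 314.3719, 118.8179.
Field: lon ⌊314.3719/20⌋ = 15 → P; lat ⌊118.8179/10⌋ = 11 → L.
Square: lon ⌊14.3719/2⌋ = 7; lat ⌊8.8179/1⌋ = 8.
Subsquare: lon ⌊0.3719/0.0833333⌋ = 4 → e; lat ⌊0.8179/0.0416667⌋ = 19 → t.

PL78et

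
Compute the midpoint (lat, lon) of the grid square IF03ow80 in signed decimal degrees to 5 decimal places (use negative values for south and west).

-36.08125, -18.76250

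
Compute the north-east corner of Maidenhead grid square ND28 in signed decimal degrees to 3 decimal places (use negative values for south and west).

-51.000, 86.000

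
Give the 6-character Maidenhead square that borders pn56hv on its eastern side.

PN56iv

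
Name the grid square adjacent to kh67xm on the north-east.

Longitude subsquare x = 23; +1 → 24, wraps to 0 = a, carry into square.
Longitude square 6; +1 → 7.
Latitude subsquare m = 12; +1 → 13 = n.

KH77an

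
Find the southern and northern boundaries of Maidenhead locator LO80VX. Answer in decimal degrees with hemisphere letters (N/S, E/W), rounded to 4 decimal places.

50.9583° N, 51.0000° N

Field L=11, O=14: +11·20° lon, +14·10° lat → SW at lon 40°, lat 50°.
Square 8, 0: +8·2° lon, +0·1° lat → SW at lon 56°, lat 50°.
Subsquare v=21, x=23: +21·0.0833333° lon, +23·0.0416667° lat → SW at lon 57.75°, lat 50.9583°.
Cell spans 0.0833333° lon × 0.0416667° lat.
south 50.9583° N, north 51.0000° N.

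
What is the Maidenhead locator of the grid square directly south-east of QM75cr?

Longitude subsquare c = 2; +1 → 3 = d.
Latitude subsquare r = 17; −1 → 16 = q.

QM75dq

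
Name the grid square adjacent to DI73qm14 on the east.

DI73qm24

Longitude extended square 1; +1 → 2.
The latitude characters are unchanged.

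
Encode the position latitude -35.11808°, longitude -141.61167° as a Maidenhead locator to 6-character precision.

Shift to the Maidenhead origin (180°W, 90°S): lon 38.3883, lat 54.8819.
Field: lon ⌊38.3883/20⌋ = 1 → B; lat ⌊54.8819/10⌋ = 5 → F.
Square: lon ⌊18.3883/2⌋ = 9; lat ⌊4.8819/1⌋ = 4.
Subsquare: lon ⌊0.3883/0.0833333⌋ = 4 → e; lat ⌊0.8819/0.0416667⌋ = 21 → v.

BF94ev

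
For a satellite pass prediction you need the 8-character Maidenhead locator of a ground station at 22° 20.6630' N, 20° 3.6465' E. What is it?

Shift to the Maidenhead origin (180°W, 90°S): lon 200.06078, lat 112.34438.
Field (20°×10°, letters A–R): 200.06078/20 → 10 → K, 112.34438/10 → 11 → L; chars KL.
Square (2°×1°, digits 0–9): 0.06078/2 → 0, 2.34438/1 → 2; chars 02.
Subsquare (5′×2.5′, letters a–x): 0.06078/0.0833333 → 0 → a, 0.34438/0.0416667 → 8 → i; chars ai.
Extended square (30″×15″, digits 0–9): 0.06078/0.00833333 → 7, 0.01105/0.00416667 → 2; chars 72.

KL02ai72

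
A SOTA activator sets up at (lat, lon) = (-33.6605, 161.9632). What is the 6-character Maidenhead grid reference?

Offset from 180°W / 90°S: lon 341.9632°, lat 56.3395°.
Field: lon ⌊341.9632/20⌋ = 17 → R; lat ⌊56.3395/10⌋ = 5 → F.
Square: lon ⌊1.9632/2⌋ = 0; lat ⌊6.3395/1⌋ = 6.
Subsquare: lon ⌊1.9632/0.0833333⌋ = 23 → x; lat ⌊0.3395/0.0416667⌋ = 8 → i.

RF06xi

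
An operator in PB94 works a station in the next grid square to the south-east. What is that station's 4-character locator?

QB03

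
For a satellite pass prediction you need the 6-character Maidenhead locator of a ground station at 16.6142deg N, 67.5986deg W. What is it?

Offset from 180°W / 90°S: lon 112.4014°, lat 106.6142°.
Field: 112.4014/20 → 5 → F, 106.6142/10 → 10 → K; chars FK.
Square: 12.4014/2 → 6, 6.6142/1 → 6; chars 66.
Subsquare: 0.4014/0.0833333 → 4 → e, 0.6142/0.0416667 → 14 → o; chars eo.

FK66eo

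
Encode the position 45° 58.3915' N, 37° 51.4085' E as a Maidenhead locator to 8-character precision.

KN85wx23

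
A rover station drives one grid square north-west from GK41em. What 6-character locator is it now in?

GK41dn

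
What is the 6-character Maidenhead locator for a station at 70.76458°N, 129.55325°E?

PQ40ss

Add 180° to longitude and 90° to latitude: 309.5532, 160.7646.
Field (20°×10°, letters A–R): lon ⌊309.5532/20⌋ = 15 → P; lat ⌊160.7646/10⌋ = 16 → Q.
Square (2°×1°, digits 0–9): lon ⌊9.5532/2⌋ = 4; lat ⌊0.7646/1⌋ = 0.
Subsquare (5′×2.5′, letters a–x): lon ⌊1.5532/0.0833333⌋ = 18 → s; lat ⌊0.7646/0.0416667⌋ = 18 → s.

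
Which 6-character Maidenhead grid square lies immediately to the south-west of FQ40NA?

FP49mx

Longitude subsquare n = 13; −1 → 12 = m.
Latitude subsquare a = 0; −1 → -1, wraps to 23 = x, carry into square.
Latitude square 0; −1 → -1, wraps to 9, carry into field.
Latitude field Q = 16; −1 → 15 = P.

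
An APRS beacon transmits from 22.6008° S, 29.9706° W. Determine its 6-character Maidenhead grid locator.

Offset from 180°W / 90°S: lon 150.0294°, lat 67.3992°.
Field: 150.0294/20 → 7 → H, 67.3992/10 → 6 → G; chars HG.
Square: 10.0294/2 → 5, 7.3992/1 → 7; chars 57.
Subsquare: 0.0294/0.0833333 → 0 → a, 0.3992/0.0416667 → 9 → j; chars aj.

HG57aj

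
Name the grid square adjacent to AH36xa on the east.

Longitude subsquare x = 23; +1 → 24, wraps to 0 = a, carry into square.
Longitude square 3; +1 → 4.
The latitude characters are unchanged.

AH46aa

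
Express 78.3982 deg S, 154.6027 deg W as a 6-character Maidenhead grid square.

BB21qo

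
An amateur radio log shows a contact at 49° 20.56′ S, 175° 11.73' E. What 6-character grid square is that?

RE70op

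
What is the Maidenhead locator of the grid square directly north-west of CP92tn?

Longitude subsquare t = 19; −1 → 18 = s.
Latitude subsquare n = 13; +1 → 14 = o.

CP92so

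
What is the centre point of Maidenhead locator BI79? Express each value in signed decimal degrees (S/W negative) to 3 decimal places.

-0.500, -145.000

Field B=1, I=8: +1·20° lon, +8·10° lat → SW at lon -160°, lat -10°.
Square 7, 9: +7·2° lon, +9·1° lat → SW at lon -146°, lat -1°.
Cell spans 2° lon × 1° lat. Centre is SW corner plus half of each.
latitude -0.500, longitude -145.000.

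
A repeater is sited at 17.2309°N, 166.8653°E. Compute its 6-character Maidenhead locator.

Add 180° to longitude and 90° to latitude: 346.8653, 107.2309.
Field: lon ⌊346.8653/20⌋ = 17 → R; lat ⌊107.2309/10⌋ = 10 → K.
Square: lon ⌊6.8653/2⌋ = 3; lat ⌊7.2309/1⌋ = 7.
Subsquare: lon ⌊0.8653/0.0833333⌋ = 10 → k; lat ⌊0.2309/0.0416667⌋ = 5 → f.

RK37kf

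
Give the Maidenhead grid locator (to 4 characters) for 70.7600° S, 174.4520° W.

Shift to the Maidenhead origin (180°W, 90°S): lon 5.55, lat 19.24.
Field: lon ⌊5.55/20⌋ = 0 → A; lat ⌊19.24/10⌋ = 1 → B.
Square: lon ⌊5.55/2⌋ = 2; lat ⌊9.24/1⌋ = 9.

AB29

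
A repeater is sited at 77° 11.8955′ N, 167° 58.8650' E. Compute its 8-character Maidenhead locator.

RQ37xe77

Shift to the Maidenhead origin (180°W, 90°S): lon 347.98108, lat 167.19826.
Field: lon ⌊347.98108/20⌋ = 17 → R; lat ⌊167.19826/10⌋ = 16 → Q.
Square: lon ⌊7.98108/2⌋ = 3; lat ⌊7.19826/1⌋ = 7.
Subsquare: lon ⌊1.98108/0.0833333⌋ = 23 → x; lat ⌊0.19826/0.0416667⌋ = 4 → e.
Extended square: lon ⌊0.06442/0.00833333⌋ = 7; lat ⌊0.03159/0.00416667⌋ = 7.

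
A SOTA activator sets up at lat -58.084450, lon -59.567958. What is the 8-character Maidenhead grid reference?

GD01fv19

Offset from 180°W / 90°S: lon 120.43204°, lat 31.91555°.
Field: 120.43204/20 → 6 → G, 31.91555/10 → 3 → D; chars GD.
Square: 0.43204/2 → 0, 1.91555/1 → 1; chars 01.
Subsquare: 0.43204/0.0833333 → 5 → f, 0.91555/0.0416667 → 21 → v; chars fv.
Extended square: 0.01538/0.00833333 → 1, 0.04055/0.00416667 → 9; chars 19.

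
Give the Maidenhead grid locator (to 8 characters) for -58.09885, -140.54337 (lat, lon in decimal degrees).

BD91rv46

Offset from 180°W / 90°S: lon 39.45663°, lat 31.90115°.
Field: 39.45663/20 → 1 → B, 31.90115/10 → 3 → D; chars BD.
Square: 19.45663/2 → 9, 1.90115/1 → 1; chars 91.
Subsquare: 1.45663/0.0833333 → 17 → r, 0.90115/0.0416667 → 21 → v; chars rv.
Extended square: 0.03996/0.00833333 → 4, 0.02615/0.00416667 → 6; chars 46.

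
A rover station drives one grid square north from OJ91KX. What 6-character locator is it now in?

OJ92ka

Latitude subsquare x = 23; +1 → 24, wraps to 0 = a, carry into square.
Latitude square 1; +1 → 2.
The longitude characters are unchanged.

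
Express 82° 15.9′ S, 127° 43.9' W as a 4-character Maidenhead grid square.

CA67

Add 180° to longitude and 90° to latitude: 52.27, 7.73.
Field: lon ⌊52.27/20⌋ = 2 → C; lat ⌊7.73/10⌋ = 0 → A.
Square: lon ⌊12.27/2⌋ = 6; lat ⌊7.73/1⌋ = 7.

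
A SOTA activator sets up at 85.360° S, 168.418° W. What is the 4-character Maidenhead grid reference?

AA54

Shift to the Maidenhead origin (180°W, 90°S): lon 11.58, lat 4.64.
Field (20°×10°, letters A–R): 11.58/20 → 0 → A, 4.64/10 → 0 → A; chars AA.
Square (2°×1°, digits 0–9): 11.58/2 → 5, 4.64/1 → 4; chars 54.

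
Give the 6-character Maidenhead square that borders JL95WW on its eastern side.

JL95xw

Longitude subsquare w = 22; +1 → 23 = x.
The latitude characters are unchanged.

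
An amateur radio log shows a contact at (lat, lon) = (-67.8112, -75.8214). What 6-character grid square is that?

Add 180° to longitude and 90° to latitude: 104.1786, 22.1888.
Field (20°×10°, letters A–R): lon ⌊104.1786/20⌋ = 5 → F; lat ⌊22.1888/10⌋ = 2 → C.
Square (2°×1°, digits 0–9): lon ⌊4.1786/2⌋ = 2; lat ⌊2.1888/1⌋ = 2.
Subsquare (5′×2.5′, letters a–x): lon ⌊0.1786/0.0833333⌋ = 2 → c; lat ⌊0.1888/0.0416667⌋ = 4 → e.

FC22ce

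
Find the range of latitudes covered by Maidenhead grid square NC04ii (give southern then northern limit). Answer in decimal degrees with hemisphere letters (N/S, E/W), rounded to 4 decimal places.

65.6667° S, 65.6250° S

Field N=13, C=2: +13·20° lon, +2·10° lat → SW at lon 80°, lat -70°.
Square 0, 4: +0·2° lon, +4·1° lat → SW at lon 80°, lat -66°.
Subsquare i=8, i=8: +8·0.0833333° lon, +8·0.0416667° lat → SW at lon 80.6667°, lat -65.6667°.
Cell spans 0.0833333° lon × 0.0416667° lat.
south 65.6667° S, north 65.6250° S.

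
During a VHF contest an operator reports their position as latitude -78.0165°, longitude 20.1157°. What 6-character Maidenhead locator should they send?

Offset from 180°W / 90°S: lon 200.1157°, lat 11.9835°.
Field: 200.1157/20 → 10 → K, 11.9835/10 → 1 → B; chars KB.
Square: 0.1157/2 → 0, 1.9835/1 → 1; chars 01.
Subsquare: 0.1157/0.0833333 → 1 → b, 0.9835/0.0416667 → 23 → x; chars bx.

KB01bx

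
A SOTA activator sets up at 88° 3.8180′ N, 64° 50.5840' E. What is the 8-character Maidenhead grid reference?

MR28kb15

Add 180° to longitude and 90° to latitude: 244.84307, 178.06363.
Field: 244.84307/20 → 12 → M, 178.06363/10 → 17 → R; chars MR.
Square: 4.84307/2 → 2, 8.06363/1 → 8; chars 28.
Subsquare: 0.84307/0.0833333 → 10 → k, 0.06363/0.0416667 → 1 → b; chars kb.
Extended square: 0.00973/0.00833333 → 1, 0.02197/0.00416667 → 5; chars 15.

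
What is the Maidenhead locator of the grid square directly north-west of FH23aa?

Longitude subsquare a = 0; −1 → -1, wraps to 23 = x, carry into square.
Longitude square 2; −1 → 1.
Latitude subsquare a = 0; +1 → 1 = b.

FH13xb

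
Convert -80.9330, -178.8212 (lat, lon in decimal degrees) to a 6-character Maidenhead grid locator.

Shift to the Maidenhead origin (180°W, 90°S): lon 1.1788, lat 9.0670.
Field (20°×10°, letters A–R): 1.1788/20 → 0 → A, 9.0670/10 → 0 → A; chars AA.
Square (2°×1°, digits 0–9): 1.1788/2 → 0, 9.0670/1 → 9; chars 09.
Subsquare (5′×2.5′, letters a–x): 1.1788/0.0833333 → 14 → o, 0.0670/0.0416667 → 1 → b; chars ob.

AA09ob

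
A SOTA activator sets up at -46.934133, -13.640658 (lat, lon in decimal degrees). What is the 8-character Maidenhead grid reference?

IE33eb35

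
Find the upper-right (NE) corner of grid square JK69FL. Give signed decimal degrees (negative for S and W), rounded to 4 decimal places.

19.5000, 12.5000

Field J=9, K=10: +9·20° lon, +10·10° lat → SW at lon 0°, lat 10°.
Square 6, 9: +6·2° lon, +9·1° lat → SW at lon 12°, lat 19°.
Subsquare f=5, l=11: +5·0.0833333° lon, +11·0.0416667° lat → SW at lon 12.4167°, lat 19.4583°.
Cell spans 0.0833333° lon × 0.0416667° lat. NE corner is SW corner plus one full cell.
latitude 19.5000, longitude 12.5000.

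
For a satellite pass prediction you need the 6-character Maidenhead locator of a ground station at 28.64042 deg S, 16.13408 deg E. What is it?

JG81bi

Offset from 180°W / 90°S: lon 196.1341°, lat 61.3596°.
Field (20°×10°, letters A–R): lon ⌊196.1341/20⌋ = 9 → J; lat ⌊61.3596/10⌋ = 6 → G.
Square (2°×1°, digits 0–9): lon ⌊16.1341/2⌋ = 8; lat ⌊1.3596/1⌋ = 1.
Subsquare (5′×2.5′, letters a–x): lon ⌊0.1341/0.0833333⌋ = 1 → b; lat ⌊0.3596/0.0416667⌋ = 8 → i.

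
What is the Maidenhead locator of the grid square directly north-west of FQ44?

Longitude square 4; −1 → 3.
Latitude square 4; +1 → 5.

FQ35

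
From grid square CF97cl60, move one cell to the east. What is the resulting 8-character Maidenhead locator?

Longitude extended square 6; +1 → 7.
The latitude characters are unchanged.

CF97cl70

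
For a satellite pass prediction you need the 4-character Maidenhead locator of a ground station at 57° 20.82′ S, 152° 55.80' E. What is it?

Add 180° to longitude and 90° to latitude: 332.93, 32.65.
Field: lon ⌊332.93/20⌋ = 16 → Q; lat ⌊32.65/10⌋ = 3 → D.
Square: lon ⌊12.93/2⌋ = 6; lat ⌊2.65/1⌋ = 2.

QD62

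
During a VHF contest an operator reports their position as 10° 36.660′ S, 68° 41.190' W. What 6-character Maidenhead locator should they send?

FH59pj

Add 180° to longitude and 90° to latitude: 111.3135, 79.3890.
Field: 111.3135/20 → 5 → F, 79.3890/10 → 7 → H; chars FH.
Square: 11.3135/2 → 5, 9.3890/1 → 9; chars 59.
Subsquare: 1.3135/0.0833333 → 15 → p, 0.3890/0.0416667 → 9 → j; chars pj.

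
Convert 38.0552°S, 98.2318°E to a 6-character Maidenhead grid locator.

Add 180° to longitude and 90° to latitude: 278.2318, 51.9448.
Field: 278.2318/20 → 13 → N, 51.9448/10 → 5 → F; chars NF.
Square: 18.2318/2 → 9, 1.9448/1 → 1; chars 91.
Subsquare: 0.2318/0.0833333 → 2 → c, 0.9448/0.0416667 → 22 → w; chars cw.

NF91cw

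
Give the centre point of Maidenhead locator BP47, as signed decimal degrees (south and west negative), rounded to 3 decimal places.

67.500, -151.000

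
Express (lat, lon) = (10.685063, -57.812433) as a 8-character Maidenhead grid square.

Add 180° to longitude and 90° to latitude: 122.18757, 100.68506.
Field: 122.18757/20 → 6 → G, 100.68506/10 → 10 → K; chars GK.
Square: 2.18757/2 → 1, 0.68506/1 → 0; chars 10.
Subsquare: 0.18757/0.0833333 → 2 → c, 0.68506/0.0416667 → 16 → q; chars cq.
Extended square: 0.02090/0.00833333 → 2, 0.01840/0.00416667 → 4; chars 24.

GK10cq24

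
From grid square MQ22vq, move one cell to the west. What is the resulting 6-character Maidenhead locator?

MQ22uq

Longitude subsquare v = 21; −1 → 20 = u.
The latitude characters are unchanged.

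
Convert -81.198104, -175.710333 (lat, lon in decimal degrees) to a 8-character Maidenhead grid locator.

AA28dt42

Add 180° to longitude and 90° to latitude: 4.28967, 8.80190.
Field (20°×10°, letters A–R): 4.28967/20 → 0 → A, 8.80190/10 → 0 → A; chars AA.
Square (2°×1°, digits 0–9): 4.28967/2 → 2, 8.80190/1 → 8; chars 28.
Subsquare (5′×2.5′, letters a–x): 0.28967/0.0833333 → 3 → d, 0.80190/0.0416667 → 19 → t; chars dt.
Extended square (30″×15″, digits 0–9): 0.03967/0.00833333 → 4, 0.01023/0.00416667 → 2; chars 42.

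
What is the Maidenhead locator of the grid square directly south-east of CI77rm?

CI77sl

Longitude subsquare r = 17; +1 → 18 = s.
Latitude subsquare m = 12; −1 → 11 = l.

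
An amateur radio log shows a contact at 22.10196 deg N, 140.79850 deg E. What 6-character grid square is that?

QL02jc

Offset from 180°W / 90°S: lon 320.7985°, lat 112.1020°.
Field: 320.7985/20 → 16 → Q, 112.1020/10 → 11 → L; chars QL.
Square: 0.7985/2 → 0, 2.1020/1 → 2; chars 02.
Subsquare: 0.7985/0.0833333 → 9 → j, 0.1020/0.0416667 → 2 → c; chars jc.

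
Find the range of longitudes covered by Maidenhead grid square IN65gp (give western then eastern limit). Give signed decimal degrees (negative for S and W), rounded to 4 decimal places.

Field I=8, N=13: +8·20° lon, +13·10° lat → SW at lon -20°, lat 40°.
Square 6, 5: +6·2° lon, +5·1° lat → SW at lon -8°, lat 45°.
Subsquare g=6, p=15: +6·0.0833333° lon, +15·0.0416667° lat → SW at lon -7.5°, lat 45.625°.
Cell spans 0.0833333° lon × 0.0416667° lat.
west -7.5000, east -7.4167.

-7.5000, -7.4167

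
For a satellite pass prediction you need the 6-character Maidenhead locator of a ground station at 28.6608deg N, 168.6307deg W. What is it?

Offset from 180°W / 90°S: lon 11.3693°, lat 118.6608°.
Field (20°×10°, letters A–R): 11.3693/20 → 0 → A, 118.6608/10 → 11 → L; chars AL.
Square (2°×1°, digits 0–9): 11.3693/2 → 5, 8.6608/1 → 8; chars 58.
Subsquare (5′×2.5′, letters a–x): 1.3693/0.0833333 → 16 → q, 0.6608/0.0416667 → 15 → p; chars qp.

AL58qp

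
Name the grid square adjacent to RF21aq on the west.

RF11xq

Longitude subsquare a = 0; −1 → -1, wraps to 23 = x, carry into square.
Longitude square 2; −1 → 1.
The latitude characters are unchanged.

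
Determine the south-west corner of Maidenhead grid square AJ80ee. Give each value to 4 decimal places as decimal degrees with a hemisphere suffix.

Field A=0, J=9: +0·20° lon, +9·10° lat → SW at lon -180°, lat 0°.
Square 8, 0: +8·2° lon, +0·1° lat → SW at lon -164°, lat 0°.
Subsquare e=4, e=4: +4·0.0833333° lon, +4·0.0416667° lat → SW at lon -163.667°, lat 0.166667°.
latitude 0.1667° N, longitude 163.6667° W.

0.1667° N, 163.6667° W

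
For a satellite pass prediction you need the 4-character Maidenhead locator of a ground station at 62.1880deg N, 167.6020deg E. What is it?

RP32

Shift to the Maidenhead origin (180°W, 90°S): lon 347.60, lat 152.19.
Field: lon ⌊347.60/20⌋ = 17 → R; lat ⌊152.19/10⌋ = 15 → P.
Square: lon ⌊7.60/2⌋ = 3; lat ⌊2.19/1⌋ = 2.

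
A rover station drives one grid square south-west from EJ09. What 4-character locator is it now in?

DJ98

Longitude square 0; −1 → -1, wraps to 9, carry into field.
Longitude field E = 4; −1 → 3 = D.
Latitude square 9; −1 → 8.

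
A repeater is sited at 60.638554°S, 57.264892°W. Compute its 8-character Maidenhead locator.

GC19ii86

Shift to the Maidenhead origin (180°W, 90°S): lon 122.73511, lat 29.36145.
Field (20°×10°, letters A–R): 122.73511/20 → 6 → G, 29.36145/10 → 2 → C; chars GC.
Square (2°×1°, digits 0–9): 2.73511/2 → 1, 9.36145/1 → 9; chars 19.
Subsquare (5′×2.5′, letters a–x): 0.73511/0.0833333 → 8 → i, 0.36145/0.0416667 → 8 → i; chars ii.
Extended square (30″×15″, digits 0–9): 0.06844/0.00833333 → 8, 0.02811/0.00416667 → 6; chars 86.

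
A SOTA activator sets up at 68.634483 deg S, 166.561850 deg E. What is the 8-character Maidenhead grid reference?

RC31gi77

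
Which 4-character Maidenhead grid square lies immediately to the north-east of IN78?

IN89

Longitude square 7; +1 → 8.
Latitude square 8; +1 → 9.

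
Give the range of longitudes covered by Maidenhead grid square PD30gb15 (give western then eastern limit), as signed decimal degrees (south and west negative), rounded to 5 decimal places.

Field P=15, D=3: +15·20° lon, +3·10° lat → SW at lon 120°, lat -60°.
Square 3, 0: +3·2° lon, +0·1° lat → SW at lon 126°, lat -60°.
Subsquare g=6, b=1: +6·0.0833333° lon, +1·0.0416667° lat → SW at lon 126.5°, lat -59.9583°.
Extended square 1, 5: +1·0.00833333° lon, +5·0.00416667° lat → SW at lon 126.508°, lat -59.9375°.
Cell spans 0.00833333° lon × 0.00416667° lat.
west 126.50833, east 126.51667.

126.50833, 126.51667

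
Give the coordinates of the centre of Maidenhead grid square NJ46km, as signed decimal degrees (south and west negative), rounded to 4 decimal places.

Field N=13, J=9: +13·20° lon, +9·10° lat → SW at lon 80°, lat 0°.
Square 4, 6: +4·2° lon, +6·1° lat → SW at lon 88°, lat 6°.
Subsquare k=10, m=12: +10·0.0833333° lon, +12·0.0416667° lat → SW at lon 88.8333°, lat 6.5°.
Cell spans 0.0833333° lon × 0.0416667° lat. Centre is SW corner plus half of each.
latitude 6.5208, longitude 88.8750.

6.5208, 88.8750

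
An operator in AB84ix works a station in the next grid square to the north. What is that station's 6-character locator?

AB85ia

Latitude subsquare x = 23; +1 → 24, wraps to 0 = a, carry into square.
Latitude square 4; +1 → 5.
The longitude characters are unchanged.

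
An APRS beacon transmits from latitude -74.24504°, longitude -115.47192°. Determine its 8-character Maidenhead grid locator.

DB25gs31

Offset from 180°W / 90°S: lon 64.52808°, lat 15.75496°.
Field (20°×10°, letters A–R): 64.52808/20 → 3 → D, 15.75496/10 → 1 → B; chars DB.
Square (2°×1°, digits 0–9): 4.52808/2 → 2, 5.75496/1 → 5; chars 25.
Subsquare (5′×2.5′, letters a–x): 0.52808/0.0833333 → 6 → g, 0.75496/0.0416667 → 18 → s; chars gs.
Extended square (30″×15″, digits 0–9): 0.02808/0.00833333 → 3, 0.00496/0.00416667 → 1; chars 31.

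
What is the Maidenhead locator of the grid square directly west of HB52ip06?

HB52hp96

Longitude extended square 0; −1 → -1, wraps to 9, carry into subsquare.
Longitude subsquare i = 8; −1 → 7 = h.
The latitude characters are unchanged.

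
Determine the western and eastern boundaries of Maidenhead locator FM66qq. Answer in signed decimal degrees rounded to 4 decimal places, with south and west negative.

Field F=5, M=12: +5·20° lon, +12·10° lat → SW at lon -80°, lat 30°.
Square 6, 6: +6·2° lon, +6·1° lat → SW at lon -68°, lat 36°.
Subsquare q=16, q=16: +16·0.0833333° lon, +16·0.0416667° lat → SW at lon -66.6667°, lat 36.6667°.
Cell spans 0.0833333° lon × 0.0416667° lat.
west -66.6667, east -66.5833.

-66.6667, -66.5833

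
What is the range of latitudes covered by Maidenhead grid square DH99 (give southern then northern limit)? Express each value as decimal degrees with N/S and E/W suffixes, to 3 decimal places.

11.000° S, 10.000° S

Field D=3, H=7: +3·20° lon, +7·10° lat → SW at lon -120°, lat -20°.
Square 9, 9: +9·2° lon, +9·1° lat → SW at lon -102°, lat -11°.
Cell spans 2° lon × 1° lat.
south 11.000° S, north 10.000° S.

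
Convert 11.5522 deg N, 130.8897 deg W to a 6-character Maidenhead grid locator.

CK41nn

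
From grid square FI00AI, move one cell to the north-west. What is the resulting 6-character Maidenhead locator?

EI90xj

Longitude subsquare a = 0; −1 → -1, wraps to 23 = x, carry into square.
Longitude square 0; −1 → -1, wraps to 9, carry into field.
Longitude field F = 5; −1 → 4 = E.
Latitude subsquare i = 8; +1 → 9 = j.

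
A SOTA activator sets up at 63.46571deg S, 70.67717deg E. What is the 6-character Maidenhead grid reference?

Add 180° to longitude and 90° to latitude: 250.6772, 26.5343.
Field: 250.6772/20 → 12 → M, 26.5343/10 → 2 → C; chars MC.
Square: 10.6772/2 → 5, 6.5343/1 → 6; chars 56.
Subsquare: 0.6772/0.0833333 → 8 → i, 0.5343/0.0416667 → 12 → m; chars im.

MC56im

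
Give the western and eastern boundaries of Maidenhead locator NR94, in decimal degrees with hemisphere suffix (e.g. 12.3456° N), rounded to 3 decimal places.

Field N=13, R=17: +13·20° lon, +17·10° lat → SW at lon 80°, lat 80°.
Square 9, 4: +9·2° lon, +4·1° lat → SW at lon 98°, lat 84°.
Cell spans 2° lon × 1° lat.
west 98.000° E, east 100.000° E.

98.000° E, 100.000° E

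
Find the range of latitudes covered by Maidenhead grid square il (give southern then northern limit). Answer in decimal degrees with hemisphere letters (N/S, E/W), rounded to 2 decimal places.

20.00° N, 30.00° N

Field I=8, L=11: +8·20° lon, +11·10° lat → SW at lon -20°, lat 20°.
Cell spans 20° lon × 10° lat.
south 20.00° N, north 30.00° N.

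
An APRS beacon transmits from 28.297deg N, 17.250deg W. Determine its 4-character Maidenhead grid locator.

IL18

Shift to the Maidenhead origin (180°W, 90°S): lon 162.75, lat 118.30.
Field: 162.75/20 → 8 → I, 118.30/10 → 11 → L; chars IL.
Square: 2.75/2 → 1, 8.30/1 → 8; chars 18.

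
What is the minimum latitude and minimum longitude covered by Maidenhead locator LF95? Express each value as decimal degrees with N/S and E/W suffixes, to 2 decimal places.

35.00° S, 58.00° E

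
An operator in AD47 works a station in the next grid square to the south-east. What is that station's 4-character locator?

Longitude square 4; +1 → 5.
Latitude square 7; −1 → 6.

AD56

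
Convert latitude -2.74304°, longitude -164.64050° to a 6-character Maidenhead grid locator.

Offset from 180°W / 90°S: lon 15.3595°, lat 87.2570°.
Field: lon ⌊15.3595/20⌋ = 0 → A; lat ⌊87.2570/10⌋ = 8 → I.
Square: lon ⌊15.3595/2⌋ = 7; lat ⌊7.2570/1⌋ = 7.
Subsquare: lon ⌊1.3595/0.0833333⌋ = 16 → q; lat ⌊0.2570/0.0416667⌋ = 6 → g.

AI77qg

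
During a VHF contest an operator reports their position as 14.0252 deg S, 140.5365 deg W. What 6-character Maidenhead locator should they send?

Shift to the Maidenhead origin (180°W, 90°S): lon 39.4635, lat 75.9748.
Field (20°×10°, letters A–R): lon ⌊39.4635/20⌋ = 1 → B; lat ⌊75.9748/10⌋ = 7 → H.
Square (2°×1°, digits 0–9): lon ⌊19.4635/2⌋ = 9; lat ⌊5.9748/1⌋ = 5.
Subsquare (5′×2.5′, letters a–x): lon ⌊1.4635/0.0833333⌋ = 17 → r; lat ⌊0.9748/0.0416667⌋ = 23 → x.

BH95rx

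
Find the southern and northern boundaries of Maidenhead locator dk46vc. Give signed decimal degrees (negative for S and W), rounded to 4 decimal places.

Field D=3, K=10: +3·20° lon, +10·10° lat → SW at lon -120°, lat 10°.
Square 4, 6: +4·2° lon, +6·1° lat → SW at lon -112°, lat 16°.
Subsquare v=21, c=2: +21·0.0833333° lon, +2·0.0416667° lat → SW at lon -110.25°, lat 16.0833°.
Cell spans 0.0833333° lon × 0.0416667° lat.
south 16.0833, north 16.1250.

16.0833, 16.1250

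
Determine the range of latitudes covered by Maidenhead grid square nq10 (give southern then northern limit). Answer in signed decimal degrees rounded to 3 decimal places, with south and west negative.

Field N=13, Q=16: +13·20° lon, +16·10° lat → SW at lon 80°, lat 70°.
Square 1, 0: +1·2° lon, +0·1° lat → SW at lon 82°, lat 70°.
Cell spans 2° lon × 1° lat.
south 70.000, north 71.000.

70.000, 71.000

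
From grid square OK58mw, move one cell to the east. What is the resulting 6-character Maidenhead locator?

Longitude subsquare m = 12; +1 → 13 = n.
The latitude characters are unchanged.

OK58nw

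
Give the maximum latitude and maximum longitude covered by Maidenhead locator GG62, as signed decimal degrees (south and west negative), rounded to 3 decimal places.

-27.000, -46.000

Field G=6, G=6: +6·20° lon, +6·10° lat → SW at lon -60°, lat -30°.
Square 6, 2: +6·2° lon, +2·1° lat → SW at lon -48°, lat -28°.
Cell spans 2° lon × 1° lat. NE corner is SW corner plus one full cell.
latitude -27.000, longitude -46.000.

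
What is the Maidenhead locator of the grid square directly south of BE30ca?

BD39cx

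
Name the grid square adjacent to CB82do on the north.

Latitude subsquare o = 14; +1 → 15 = p.
The longitude characters are unchanged.

CB82dp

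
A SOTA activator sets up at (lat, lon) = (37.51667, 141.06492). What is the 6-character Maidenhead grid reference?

Shift to the Maidenhead origin (180°W, 90°S): lon 321.0649, lat 127.5167.
Field: lon ⌊321.0649/20⌋ = 16 → Q; lat ⌊127.5167/10⌋ = 12 → M.
Square: lon ⌊1.0649/2⌋ = 0; lat ⌊7.5167/1⌋ = 7.
Subsquare: lon ⌊1.0649/0.0833333⌋ = 12 → m; lat ⌊0.5167/0.0416667⌋ = 12 → m.

QM07mm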